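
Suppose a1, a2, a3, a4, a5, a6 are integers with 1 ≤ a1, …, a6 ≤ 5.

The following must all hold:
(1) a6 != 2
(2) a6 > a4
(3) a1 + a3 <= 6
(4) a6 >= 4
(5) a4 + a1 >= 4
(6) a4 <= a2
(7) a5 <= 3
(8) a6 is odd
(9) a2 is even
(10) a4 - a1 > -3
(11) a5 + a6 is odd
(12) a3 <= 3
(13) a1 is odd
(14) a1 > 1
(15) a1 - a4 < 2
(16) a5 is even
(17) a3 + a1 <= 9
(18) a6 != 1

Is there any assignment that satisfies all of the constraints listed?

Satisfiable

Take a1 = 3, a2 = 2, a3 = 3, a4 = 2, a5 = 2, a6 = 5. Then constraint 3: a1 + a3 = 6; constraint 5: a4 + a1 = 5; constraint 10: a4 - a1 = -1, and every other listed constraint is also met.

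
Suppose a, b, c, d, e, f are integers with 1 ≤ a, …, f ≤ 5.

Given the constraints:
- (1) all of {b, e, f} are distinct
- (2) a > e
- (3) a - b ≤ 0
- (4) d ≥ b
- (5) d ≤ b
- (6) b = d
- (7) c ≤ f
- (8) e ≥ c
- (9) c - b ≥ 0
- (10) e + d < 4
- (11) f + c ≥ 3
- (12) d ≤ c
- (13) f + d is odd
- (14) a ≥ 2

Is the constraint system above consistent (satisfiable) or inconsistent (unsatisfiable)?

Unsatisfiable

Constraints 2, 3, 8, and 9 give a ≤ b, b ≤ c, c ≤ e, e < a. Chaining: a ≤ b ≤ c ≤ e < a, which forces a < a — impossible.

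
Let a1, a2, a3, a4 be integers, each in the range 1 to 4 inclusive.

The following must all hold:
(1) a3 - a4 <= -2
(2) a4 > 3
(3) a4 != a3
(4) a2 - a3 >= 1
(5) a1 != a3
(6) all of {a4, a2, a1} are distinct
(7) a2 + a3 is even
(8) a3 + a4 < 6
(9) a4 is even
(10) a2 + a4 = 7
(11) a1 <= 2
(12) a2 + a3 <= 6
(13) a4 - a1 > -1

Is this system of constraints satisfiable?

Take a1 = 2, a2 = 3, a3 = 1, a4 = 4. Then constraint 1: a3 - a4 = -3; constraint 4: a2 - a3 = 2, and every other listed constraint is also met.

Satisfiable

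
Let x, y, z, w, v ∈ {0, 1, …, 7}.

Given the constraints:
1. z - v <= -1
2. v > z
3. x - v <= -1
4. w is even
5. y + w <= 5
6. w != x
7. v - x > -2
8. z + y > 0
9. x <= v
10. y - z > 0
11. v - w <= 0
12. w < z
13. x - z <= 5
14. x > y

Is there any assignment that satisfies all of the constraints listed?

Constraints 9, 10, 11, 12, and 14 give v ≤ w, w < z, z < y, y < x, x ≤ v. Chaining: v ≤ w < z < y < x ≤ v, which forces v < v — impossible.

Unsatisfiable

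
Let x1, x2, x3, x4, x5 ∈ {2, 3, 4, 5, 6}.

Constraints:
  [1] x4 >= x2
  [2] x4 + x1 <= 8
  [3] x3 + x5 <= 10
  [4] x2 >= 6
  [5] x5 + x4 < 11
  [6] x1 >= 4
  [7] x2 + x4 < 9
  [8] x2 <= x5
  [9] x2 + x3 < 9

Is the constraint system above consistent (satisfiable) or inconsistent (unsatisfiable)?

Unsatisfiable

From constraints 1 and 4: x4 ≥ x2 ≥ 6. From constraint 6: x1 ≥ 4. Hence x4 + x1 ≥ 10. But constraint 2 requires x4 + x1 ≤ 8, and 8 < 10. Contradiction.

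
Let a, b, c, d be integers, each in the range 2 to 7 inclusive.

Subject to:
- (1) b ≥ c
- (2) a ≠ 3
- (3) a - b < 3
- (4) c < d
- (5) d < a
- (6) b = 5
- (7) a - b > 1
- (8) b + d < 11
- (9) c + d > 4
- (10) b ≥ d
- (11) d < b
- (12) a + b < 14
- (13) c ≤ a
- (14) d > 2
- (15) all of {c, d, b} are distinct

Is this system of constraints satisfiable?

Satisfiable

Try a = 7, b = 5, c = 3, d = 4.
Check constraint 3: a - b = 2; constraint 7: a - b = 2. The remaining constraints are straightforward to verify.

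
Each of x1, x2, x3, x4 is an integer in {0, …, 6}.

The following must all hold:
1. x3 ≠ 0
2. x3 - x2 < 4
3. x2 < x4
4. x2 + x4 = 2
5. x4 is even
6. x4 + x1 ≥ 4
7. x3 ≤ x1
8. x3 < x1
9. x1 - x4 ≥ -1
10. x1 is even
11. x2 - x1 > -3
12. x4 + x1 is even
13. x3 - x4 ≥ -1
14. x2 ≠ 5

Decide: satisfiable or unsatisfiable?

Satisfiable

One satisfying assignment is x1 = 2, x2 = 0, x3 = 1, x4 = 2.
For the less obvious constraints — constraint 2: x3 - x2 = 1; constraint 4: x2 + x4 = 2; constraint 6: x4 + x1 = 4 — and the others hold by inspection.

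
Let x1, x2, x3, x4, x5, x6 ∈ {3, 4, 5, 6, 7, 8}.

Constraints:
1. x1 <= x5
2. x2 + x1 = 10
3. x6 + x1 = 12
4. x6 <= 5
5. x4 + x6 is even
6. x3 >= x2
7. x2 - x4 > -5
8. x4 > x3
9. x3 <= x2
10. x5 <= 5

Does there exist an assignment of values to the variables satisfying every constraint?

Unsatisfiable

From constraint 4: x6 ≤ 5. From constraints 1 and 10: x1 ≤ x5 ≤ 5. Hence x6 + x1 ≤ 10. But constraint 3 requires x6 + x1 = 12, and 12 > 10. Contradiction.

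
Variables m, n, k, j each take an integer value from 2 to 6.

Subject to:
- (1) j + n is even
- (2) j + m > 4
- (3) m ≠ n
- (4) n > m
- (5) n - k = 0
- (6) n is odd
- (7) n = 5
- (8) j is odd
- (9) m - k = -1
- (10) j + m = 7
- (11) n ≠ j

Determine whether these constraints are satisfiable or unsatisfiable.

One satisfying assignment is m = 4, n = 5, k = 5, j = 3.
For the less obvious constraints — constraint 2: j + m = 7; constraint 5: n - k = 0; constraint 9: m - k = -1 — and the others hold by inspection.

Satisfiable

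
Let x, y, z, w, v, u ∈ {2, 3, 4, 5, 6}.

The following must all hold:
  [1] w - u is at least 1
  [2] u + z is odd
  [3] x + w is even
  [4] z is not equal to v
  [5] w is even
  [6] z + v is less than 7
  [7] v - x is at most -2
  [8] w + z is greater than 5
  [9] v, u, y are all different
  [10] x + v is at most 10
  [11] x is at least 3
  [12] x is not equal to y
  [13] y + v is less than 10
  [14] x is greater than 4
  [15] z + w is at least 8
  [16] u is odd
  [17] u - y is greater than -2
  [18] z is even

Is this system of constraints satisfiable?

Satisfiable

The assignment x = 6, y = 4, z = 2, w = 6, v = 3, u = 5 works:
  constraint 1 holds since w - u = 1.
  constraint 6 holds since z + v = 5.
  constraint 7 holds since v - x = -3.
The rest check out directly.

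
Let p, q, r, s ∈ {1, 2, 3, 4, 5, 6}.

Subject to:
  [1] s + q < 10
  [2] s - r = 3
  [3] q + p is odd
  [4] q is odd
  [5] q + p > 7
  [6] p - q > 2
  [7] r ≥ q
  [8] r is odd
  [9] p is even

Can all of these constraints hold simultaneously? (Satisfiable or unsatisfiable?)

Setting (p, q, r, s) = (6, 3, 3, 6) satisfies everything: constraint 1: s + q = 9; constraint 2: s - r = 3; constraint 5: q + p = 9, and the others follow.

Satisfiable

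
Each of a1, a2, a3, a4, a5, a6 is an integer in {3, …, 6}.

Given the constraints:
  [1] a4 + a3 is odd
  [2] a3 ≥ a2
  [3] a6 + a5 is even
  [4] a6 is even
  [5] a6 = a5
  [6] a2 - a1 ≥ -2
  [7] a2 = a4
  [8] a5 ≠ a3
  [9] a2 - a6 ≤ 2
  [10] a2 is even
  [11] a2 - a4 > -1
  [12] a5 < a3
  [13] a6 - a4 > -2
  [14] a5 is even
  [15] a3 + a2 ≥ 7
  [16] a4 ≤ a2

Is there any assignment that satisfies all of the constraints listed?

Satisfiable

Take a1 = 4, a2 = 4, a3 = 5, a4 = 4, a5 = 4, a6 = 4. Then constraint 6: a2 - a1 = 0; constraint 9: a2 - a6 = 0; constraint 11: a2 - a4 = 0, and every other listed constraint is also met.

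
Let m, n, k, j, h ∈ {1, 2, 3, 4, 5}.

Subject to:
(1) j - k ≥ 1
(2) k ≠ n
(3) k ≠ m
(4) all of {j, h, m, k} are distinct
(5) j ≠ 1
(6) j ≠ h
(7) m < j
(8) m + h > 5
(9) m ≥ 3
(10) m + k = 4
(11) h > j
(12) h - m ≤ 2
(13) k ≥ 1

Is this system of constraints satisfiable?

The assignment m = 3, n = 4, k = 1, j = 4, h = 5 works:
  constraint 1 holds since j - k = 3.
  constraint 8 holds since m + h = 8.
The rest check out directly.

Satisfiable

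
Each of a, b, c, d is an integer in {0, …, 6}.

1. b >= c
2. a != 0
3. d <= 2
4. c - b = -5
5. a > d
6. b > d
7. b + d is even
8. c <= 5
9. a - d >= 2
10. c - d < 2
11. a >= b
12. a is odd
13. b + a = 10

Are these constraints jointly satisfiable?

Satisfiable

One satisfying assignment is a = 5, b = 5, c = 0, d = 1.
For the less obvious constraints — constraint 4: c - b = -5; constraint 9: a - d = 4 — and the others hold by inspection.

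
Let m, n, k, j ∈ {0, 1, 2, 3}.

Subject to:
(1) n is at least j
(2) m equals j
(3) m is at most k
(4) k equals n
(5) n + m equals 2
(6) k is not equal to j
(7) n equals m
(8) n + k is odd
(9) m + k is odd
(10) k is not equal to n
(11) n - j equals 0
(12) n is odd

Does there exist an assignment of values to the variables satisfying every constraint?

From constraints 2, 4, and 7, k = n = m = j, so k = j. But constraint 6 says k ≠ j. Contradiction.

Unsatisfiable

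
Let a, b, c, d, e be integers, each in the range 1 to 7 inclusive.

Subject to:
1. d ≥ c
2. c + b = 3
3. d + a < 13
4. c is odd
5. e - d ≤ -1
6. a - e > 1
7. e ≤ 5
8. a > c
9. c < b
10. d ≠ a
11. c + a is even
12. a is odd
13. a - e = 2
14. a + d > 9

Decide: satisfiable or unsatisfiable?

Try a = 5, b = 2, c = 1, d = 7, e = 3.
Check constraint 2: c + b = 3; constraint 3: d + a = 12. The remaining constraints are straightforward to verify.

Satisfiable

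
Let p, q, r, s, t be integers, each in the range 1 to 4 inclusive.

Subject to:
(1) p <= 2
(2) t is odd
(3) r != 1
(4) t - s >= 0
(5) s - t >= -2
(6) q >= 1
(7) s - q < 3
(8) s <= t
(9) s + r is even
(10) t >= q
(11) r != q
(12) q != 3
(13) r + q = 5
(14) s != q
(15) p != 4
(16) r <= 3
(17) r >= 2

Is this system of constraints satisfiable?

One satisfying assignment is p = 2, q = 2, r = 3, s = 3, t = 3.
For the less obvious constraints — constraint 4: t - s = 0; constraint 5: s - t = 0 — and the others hold by inspection.

Satisfiable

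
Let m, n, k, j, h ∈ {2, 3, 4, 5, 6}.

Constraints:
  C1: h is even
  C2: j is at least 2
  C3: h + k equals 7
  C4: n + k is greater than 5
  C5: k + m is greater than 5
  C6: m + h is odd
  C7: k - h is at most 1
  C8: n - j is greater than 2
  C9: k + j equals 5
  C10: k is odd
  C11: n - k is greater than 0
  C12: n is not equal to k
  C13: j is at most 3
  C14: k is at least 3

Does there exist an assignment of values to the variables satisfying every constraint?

Satisfiable

One satisfying assignment is m = 5, n = 5, k = 3, j = 2, h = 4.
For the less obvious constraints — constraint 3: h + k = 7; constraint 4: n + k = 8 — and the others hold by inspection.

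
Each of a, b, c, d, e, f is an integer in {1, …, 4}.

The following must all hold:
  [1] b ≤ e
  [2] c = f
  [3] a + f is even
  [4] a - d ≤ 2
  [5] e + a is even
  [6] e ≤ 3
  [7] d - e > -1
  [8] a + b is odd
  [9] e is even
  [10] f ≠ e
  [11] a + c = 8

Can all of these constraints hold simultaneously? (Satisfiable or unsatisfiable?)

Satisfiable

The assignment a = 4, b = 1, c = 4, d = 2, e = 2, f = 4 works:
  constraint 4 holds since a - d = 2.
  constraint 7 holds since d - e = 0.
  constraint 11 holds since a + c = 8.
The rest check out directly.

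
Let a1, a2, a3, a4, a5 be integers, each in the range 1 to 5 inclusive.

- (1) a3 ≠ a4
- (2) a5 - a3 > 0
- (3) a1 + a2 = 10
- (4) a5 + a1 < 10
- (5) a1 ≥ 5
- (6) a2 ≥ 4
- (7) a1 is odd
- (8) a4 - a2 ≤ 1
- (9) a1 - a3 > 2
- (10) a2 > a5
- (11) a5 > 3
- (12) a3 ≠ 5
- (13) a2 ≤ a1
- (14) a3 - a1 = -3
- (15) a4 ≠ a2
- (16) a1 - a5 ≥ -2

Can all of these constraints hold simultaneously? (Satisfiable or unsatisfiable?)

Take a1 = 5, a2 = 5, a3 = 2, a4 = 4, a5 = 4. Then constraint 2: a5 - a3 = 2; constraint 3: a1 + a2 = 10; constraint 4: a5 + a1 = 9, and every other listed constraint is also met.

Satisfiable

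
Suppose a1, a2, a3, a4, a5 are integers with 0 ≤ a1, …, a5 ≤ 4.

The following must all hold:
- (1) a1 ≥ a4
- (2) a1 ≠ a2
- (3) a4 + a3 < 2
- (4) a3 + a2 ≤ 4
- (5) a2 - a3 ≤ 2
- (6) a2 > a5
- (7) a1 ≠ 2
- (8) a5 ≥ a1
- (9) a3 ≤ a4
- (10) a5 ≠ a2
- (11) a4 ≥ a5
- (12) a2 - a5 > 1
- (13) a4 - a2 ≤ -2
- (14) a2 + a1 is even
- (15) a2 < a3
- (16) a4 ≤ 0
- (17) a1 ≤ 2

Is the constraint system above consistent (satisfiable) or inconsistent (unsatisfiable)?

Unsatisfiable

Constraints 1, 6, 8, 9, and 15 give a3 ≤ a4, a4 ≤ a1, a1 ≤ a5, a5 < a2, a2 < a3. Chaining: a3 ≤ a4 ≤ a1 ≤ a5 < a2 < a3, which forces a3 < a3 — impossible.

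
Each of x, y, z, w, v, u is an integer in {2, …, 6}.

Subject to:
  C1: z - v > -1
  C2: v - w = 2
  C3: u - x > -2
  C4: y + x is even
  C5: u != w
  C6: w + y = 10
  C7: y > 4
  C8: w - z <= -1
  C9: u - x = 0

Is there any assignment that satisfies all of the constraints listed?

Satisfiable

Setting (x, y, z, w, v, u) = (2, 6, 6, 4, 6, 2) satisfies everything: constraint 1: z - v = 0; constraint 2: v - w = 2; constraint 3: u - x = 0, and the others follow.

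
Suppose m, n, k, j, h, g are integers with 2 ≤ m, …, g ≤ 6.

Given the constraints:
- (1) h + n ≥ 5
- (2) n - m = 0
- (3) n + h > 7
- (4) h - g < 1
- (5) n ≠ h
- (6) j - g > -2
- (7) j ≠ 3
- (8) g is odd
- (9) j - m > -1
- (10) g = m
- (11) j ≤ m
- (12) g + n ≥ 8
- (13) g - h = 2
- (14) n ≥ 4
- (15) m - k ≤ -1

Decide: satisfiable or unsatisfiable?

One satisfying assignment is m = 5, n = 5, k = 6, j = 5, h = 3, g = 5.
For the less obvious constraints — constraint 1: h + n = 8; constraint 2: n - m = 0; constraint 3: n + h = 8 — and the others hold by inspection.

Satisfiable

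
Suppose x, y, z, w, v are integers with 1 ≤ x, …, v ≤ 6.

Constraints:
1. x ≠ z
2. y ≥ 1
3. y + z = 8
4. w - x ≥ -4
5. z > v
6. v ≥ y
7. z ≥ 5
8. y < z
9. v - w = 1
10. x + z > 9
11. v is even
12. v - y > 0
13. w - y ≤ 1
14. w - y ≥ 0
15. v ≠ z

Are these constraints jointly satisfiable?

Take x = 4, y = 2, z = 6, w = 3, v = 4. Then constraint 3: y + z = 8; constraint 4: w - x = -1, and every other listed constraint is also met.

Satisfiable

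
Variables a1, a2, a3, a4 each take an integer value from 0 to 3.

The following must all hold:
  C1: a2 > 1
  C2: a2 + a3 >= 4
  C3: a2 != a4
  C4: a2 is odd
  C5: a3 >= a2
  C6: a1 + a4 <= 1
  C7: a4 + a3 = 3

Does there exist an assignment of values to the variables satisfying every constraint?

Setting (a1, a2, a3, a4) = (1, 3, 3, 0) satisfies everything: constraint 2: a2 + a3 = 6; constraint 6: a1 + a4 = 1; constraint 7: a4 + a3 = 3, and the others follow.

Satisfiable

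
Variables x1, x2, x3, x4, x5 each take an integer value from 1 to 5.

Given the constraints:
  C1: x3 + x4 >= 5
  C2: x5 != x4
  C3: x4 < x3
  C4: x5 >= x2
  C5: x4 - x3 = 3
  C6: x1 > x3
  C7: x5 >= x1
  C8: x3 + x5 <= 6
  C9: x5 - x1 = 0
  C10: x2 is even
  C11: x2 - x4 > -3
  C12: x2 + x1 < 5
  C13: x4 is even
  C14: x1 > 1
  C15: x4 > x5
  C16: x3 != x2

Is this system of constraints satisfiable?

Unsatisfiable

Constraints 3, 6, 7, and 15 give x1 ≤ x5, x5 < x4, x4 < x3, x3 < x1. Chaining: x1 ≤ x5 < x4 < x3 < x1, which forces x1 < x1 — impossible.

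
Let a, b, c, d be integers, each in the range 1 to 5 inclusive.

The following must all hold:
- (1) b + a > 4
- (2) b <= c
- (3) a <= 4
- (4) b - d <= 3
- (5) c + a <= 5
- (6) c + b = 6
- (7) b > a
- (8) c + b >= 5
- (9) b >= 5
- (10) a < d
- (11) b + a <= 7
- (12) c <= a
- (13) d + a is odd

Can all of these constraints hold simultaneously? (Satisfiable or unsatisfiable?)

From constraints 2 and 9: c ≥ b and b ≥ 5, so c ≥ 5. From constraints 3 and 12: c ≤ a and a ≤ 4, so c ≤ 4. But 4 < 5, so no value of c works.

Unsatisfiable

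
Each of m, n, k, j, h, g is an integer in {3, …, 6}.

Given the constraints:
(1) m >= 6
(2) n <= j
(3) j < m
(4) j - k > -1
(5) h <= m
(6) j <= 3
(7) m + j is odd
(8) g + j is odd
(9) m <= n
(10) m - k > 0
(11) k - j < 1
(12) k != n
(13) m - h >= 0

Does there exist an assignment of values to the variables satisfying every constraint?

From constraints 1 and 9: n ≥ m and m ≥ 6, so n ≥ 6. From constraints 2 and 6: n ≤ j and j ≤ 3, so n ≤ 3. But 3 < 6, so no value of n works.

Unsatisfiable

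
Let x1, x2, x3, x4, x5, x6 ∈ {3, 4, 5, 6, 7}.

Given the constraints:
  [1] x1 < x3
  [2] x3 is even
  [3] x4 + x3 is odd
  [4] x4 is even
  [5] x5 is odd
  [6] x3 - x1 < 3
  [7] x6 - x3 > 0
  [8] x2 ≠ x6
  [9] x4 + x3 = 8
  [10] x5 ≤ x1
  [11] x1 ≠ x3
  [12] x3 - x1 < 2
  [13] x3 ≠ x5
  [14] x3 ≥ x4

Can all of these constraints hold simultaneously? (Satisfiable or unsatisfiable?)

Unsatisfiable

Constraint 4 makes x4 even and constraint 2 makes x3 even, so x4 + x3 must be even. Constraint 3 says x4 + x3 is odd — contradiction.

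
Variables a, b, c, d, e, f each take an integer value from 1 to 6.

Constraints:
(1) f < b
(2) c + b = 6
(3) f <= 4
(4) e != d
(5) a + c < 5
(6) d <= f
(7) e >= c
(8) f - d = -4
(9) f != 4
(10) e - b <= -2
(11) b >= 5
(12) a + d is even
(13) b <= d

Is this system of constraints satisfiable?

From constraints 11 and 13: d ≥ b and b ≥ 5, so d ≥ 5. From constraints 3 and 6: d ≤ f and f ≤ 4, so d ≤ 4. But 4 < 5, so no value of d works.

Unsatisfiable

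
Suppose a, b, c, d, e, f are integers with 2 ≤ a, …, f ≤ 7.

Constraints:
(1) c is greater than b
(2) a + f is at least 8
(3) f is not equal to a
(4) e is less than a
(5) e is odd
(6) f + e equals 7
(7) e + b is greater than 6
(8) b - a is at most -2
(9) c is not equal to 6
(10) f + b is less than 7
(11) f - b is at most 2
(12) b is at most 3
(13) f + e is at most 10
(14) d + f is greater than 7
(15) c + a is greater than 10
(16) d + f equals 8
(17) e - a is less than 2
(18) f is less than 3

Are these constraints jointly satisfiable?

Satisfiable

The assignment a = 6, b = 2, c = 7, d = 6, e = 5, f = 2 works:
  constraint 2 holds since a + f = 8.
  constraint 6 holds since f + e = 7.
The rest check out directly.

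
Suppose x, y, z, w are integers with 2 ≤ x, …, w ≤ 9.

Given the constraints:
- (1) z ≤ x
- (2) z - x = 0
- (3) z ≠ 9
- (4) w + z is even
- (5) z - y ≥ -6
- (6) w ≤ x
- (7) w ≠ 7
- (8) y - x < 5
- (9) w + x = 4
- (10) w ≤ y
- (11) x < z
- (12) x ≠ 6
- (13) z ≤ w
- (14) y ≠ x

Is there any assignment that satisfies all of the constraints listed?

Unsatisfiable

Constraints 6, 11, and 13 give x < z, z ≤ w, w ≤ x. Chaining: x < z ≤ w ≤ x, which forces x < x — impossible.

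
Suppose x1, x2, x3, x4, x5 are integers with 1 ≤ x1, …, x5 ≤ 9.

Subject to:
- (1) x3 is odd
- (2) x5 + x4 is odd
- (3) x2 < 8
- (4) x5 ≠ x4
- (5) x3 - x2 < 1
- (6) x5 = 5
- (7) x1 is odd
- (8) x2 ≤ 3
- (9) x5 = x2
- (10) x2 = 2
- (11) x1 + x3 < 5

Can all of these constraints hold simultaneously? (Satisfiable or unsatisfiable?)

Constraint 6 fixes x5 = 5 and constraint 10 fixes x2 = 2, but constraint 9 requires x5 = x2. Since 5 ≠ 2, contradiction.

Unsatisfiable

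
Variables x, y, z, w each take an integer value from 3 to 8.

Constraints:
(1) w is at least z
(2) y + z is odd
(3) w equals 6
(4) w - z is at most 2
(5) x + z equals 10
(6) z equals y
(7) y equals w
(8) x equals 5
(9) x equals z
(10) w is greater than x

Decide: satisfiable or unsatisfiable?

Constraint 8 fixes x = 5 and constraint 3 fixes w = 6. Constraints 6, 7, and 9 give x = z = y = w, so x = w. But 5 ≠ 6 — contradiction.

Unsatisfiable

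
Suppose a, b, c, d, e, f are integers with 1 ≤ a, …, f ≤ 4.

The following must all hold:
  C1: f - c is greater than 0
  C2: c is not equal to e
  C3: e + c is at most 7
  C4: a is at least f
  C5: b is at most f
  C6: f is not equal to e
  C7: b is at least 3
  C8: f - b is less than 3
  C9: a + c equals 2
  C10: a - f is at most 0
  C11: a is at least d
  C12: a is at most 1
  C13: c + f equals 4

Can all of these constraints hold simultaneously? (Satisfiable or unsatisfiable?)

Unsatisfiable

From constraints 5 and 7: f ≥ b and b ≥ 3, so f ≥ 3. From constraints 4 and 12: f ≤ a and a ≤ 1, so f ≤ 1. But 1 < 3, so no value of f works.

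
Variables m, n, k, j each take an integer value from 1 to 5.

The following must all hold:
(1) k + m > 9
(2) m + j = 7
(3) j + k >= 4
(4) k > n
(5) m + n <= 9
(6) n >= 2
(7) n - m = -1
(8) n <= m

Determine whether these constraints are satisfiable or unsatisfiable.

Satisfiable

Try m = 5, n = 4, k = 5, j = 2.
Check constraint 1: k + m = 10; constraint 2: m + j = 7; constraint 3: j + k = 7. The remaining constraints are straightforward to verify.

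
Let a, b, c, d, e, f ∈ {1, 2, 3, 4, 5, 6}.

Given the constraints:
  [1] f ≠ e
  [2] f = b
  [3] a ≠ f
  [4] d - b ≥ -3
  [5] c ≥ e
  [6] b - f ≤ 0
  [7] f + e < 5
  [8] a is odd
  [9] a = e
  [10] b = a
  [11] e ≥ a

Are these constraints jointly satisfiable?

Unsatisfiable

From constraints 2, 9, and 10, f = b = a = e, so f = e. But constraint 1 says f ≠ e. Contradiction.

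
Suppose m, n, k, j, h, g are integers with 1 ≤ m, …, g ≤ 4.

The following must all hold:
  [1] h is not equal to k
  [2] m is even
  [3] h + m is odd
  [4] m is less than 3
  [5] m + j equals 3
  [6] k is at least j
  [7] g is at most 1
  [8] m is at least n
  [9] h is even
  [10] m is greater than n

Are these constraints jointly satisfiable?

Unsatisfiable

Constraint 9 makes h even and constraint 2 makes m even, so h + m must be even. Constraint 3 says h + m is odd — contradiction.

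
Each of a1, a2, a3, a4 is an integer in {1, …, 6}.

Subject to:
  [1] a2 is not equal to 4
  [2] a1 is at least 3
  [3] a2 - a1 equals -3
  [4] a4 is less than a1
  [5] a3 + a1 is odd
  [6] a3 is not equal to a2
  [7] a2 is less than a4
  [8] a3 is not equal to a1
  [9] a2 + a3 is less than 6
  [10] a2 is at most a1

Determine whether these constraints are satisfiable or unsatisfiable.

One satisfying assignment is a1 = 6, a2 = 3, a3 = 1, a4 = 5.
For the less obvious constraints — constraint 3: a2 - a1 = -3; constraint 9: a2 + a3 = 4 — and the others hold by inspection.

Satisfiable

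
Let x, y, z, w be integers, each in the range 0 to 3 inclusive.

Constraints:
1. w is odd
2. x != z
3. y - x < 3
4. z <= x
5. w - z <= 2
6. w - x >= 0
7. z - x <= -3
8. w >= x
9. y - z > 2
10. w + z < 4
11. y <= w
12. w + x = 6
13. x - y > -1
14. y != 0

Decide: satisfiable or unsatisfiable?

Constraints 5, 6, and 7 give z − w ≥ -2, w − x ≥ 0, x − z ≥ 3.
Adding all 3 inequalities: the left sides telescope to 0, and the right sides sum to (-2) + 0 + 3 = 1. So 0 ≥ 1, which is false.

Unsatisfiable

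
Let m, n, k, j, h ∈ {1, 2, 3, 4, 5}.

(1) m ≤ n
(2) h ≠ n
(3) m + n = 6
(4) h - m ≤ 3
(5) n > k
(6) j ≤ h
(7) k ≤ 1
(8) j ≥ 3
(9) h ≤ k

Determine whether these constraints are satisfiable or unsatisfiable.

Unsatisfiable

From constraints 6 and 8: h ≥ j and j ≥ 3, so h ≥ 3. From constraints 7 and 9: h ≤ k and k ≤ 1, so h ≤ 1. But 1 < 3, so no value of h works.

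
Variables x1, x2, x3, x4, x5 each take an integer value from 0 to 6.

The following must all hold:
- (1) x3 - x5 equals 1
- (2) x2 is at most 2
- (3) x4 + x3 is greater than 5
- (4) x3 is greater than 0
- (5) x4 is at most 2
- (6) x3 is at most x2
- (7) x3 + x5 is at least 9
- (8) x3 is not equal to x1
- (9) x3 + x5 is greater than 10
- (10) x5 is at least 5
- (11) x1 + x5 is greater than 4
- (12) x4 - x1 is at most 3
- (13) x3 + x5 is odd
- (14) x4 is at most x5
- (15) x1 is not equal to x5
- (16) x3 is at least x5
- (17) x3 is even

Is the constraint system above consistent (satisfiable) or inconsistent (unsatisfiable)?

From constraints 10 and 16: x3 ≥ x5 and x5 ≥ 5, so x3 ≥ 5. From constraints 2 and 6: x3 ≤ x2 and x2 ≤ 2, so x3 ≤ 2. But 2 < 5, so no value of x3 works.

Unsatisfiable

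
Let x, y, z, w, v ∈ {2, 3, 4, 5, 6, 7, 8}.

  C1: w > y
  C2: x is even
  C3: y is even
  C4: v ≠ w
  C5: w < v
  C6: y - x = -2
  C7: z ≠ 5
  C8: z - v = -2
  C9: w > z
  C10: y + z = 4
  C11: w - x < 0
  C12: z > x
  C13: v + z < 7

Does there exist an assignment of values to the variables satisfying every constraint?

Unsatisfiable

Constraints 9, 11, and 12 give w < x, x < z, z < w. Chaining: w < x < z < w, which forces w < w — impossible.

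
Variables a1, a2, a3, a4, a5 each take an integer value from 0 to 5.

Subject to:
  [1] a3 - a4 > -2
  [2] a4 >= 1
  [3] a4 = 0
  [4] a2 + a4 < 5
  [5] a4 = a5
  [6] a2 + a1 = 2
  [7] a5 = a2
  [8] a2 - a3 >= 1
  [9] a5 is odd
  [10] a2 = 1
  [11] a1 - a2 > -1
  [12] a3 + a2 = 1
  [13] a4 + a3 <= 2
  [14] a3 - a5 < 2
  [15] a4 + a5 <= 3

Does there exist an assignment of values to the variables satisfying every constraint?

Unsatisfiable

Constraint 3 fixes a4 = 0 and constraint 10 fixes a2 = 1. Constraints 5 and 7 give a4 = a5 = a2, so a4 = a2. But 0 ≠ 1 — contradiction.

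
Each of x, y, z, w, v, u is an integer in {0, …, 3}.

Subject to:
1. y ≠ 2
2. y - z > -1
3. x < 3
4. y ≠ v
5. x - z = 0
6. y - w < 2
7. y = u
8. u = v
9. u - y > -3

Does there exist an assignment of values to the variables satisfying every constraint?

From constraints 7 and 8, y = u = v, so y = v. But constraint 4 says y ≠ v. Contradiction.

Unsatisfiable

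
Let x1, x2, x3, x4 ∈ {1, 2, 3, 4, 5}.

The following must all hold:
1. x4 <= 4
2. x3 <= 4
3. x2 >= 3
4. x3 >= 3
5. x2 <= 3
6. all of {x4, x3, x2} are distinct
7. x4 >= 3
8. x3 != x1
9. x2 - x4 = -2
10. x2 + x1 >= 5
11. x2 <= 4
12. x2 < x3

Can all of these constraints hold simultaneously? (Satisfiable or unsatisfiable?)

Constraints 1, 2, 3, 4, 7, and 11 confine each of x4, x3, x2 to the 2 values {3, 4}.
Constraint 6 requires all 3 of them to be distinct, but only 2 values are available — impossible by the pigeonhole principle.

Unsatisfiable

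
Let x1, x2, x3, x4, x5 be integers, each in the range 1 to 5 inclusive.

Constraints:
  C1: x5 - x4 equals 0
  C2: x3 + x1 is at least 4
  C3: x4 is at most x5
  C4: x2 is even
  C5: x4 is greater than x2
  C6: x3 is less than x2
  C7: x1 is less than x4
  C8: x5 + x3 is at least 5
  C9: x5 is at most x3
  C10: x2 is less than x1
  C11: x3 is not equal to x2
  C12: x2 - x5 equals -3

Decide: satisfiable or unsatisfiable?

Unsatisfiable

Constraints 3, 6, 7, 9, and 10 give x2 < x1, x1 < x4, x4 ≤ x5, x5 ≤ x3, x3 < x2. Chaining: x2 < x1 < x4 ≤ x5 ≤ x3 < x2, which forces x2 < x2 — impossible.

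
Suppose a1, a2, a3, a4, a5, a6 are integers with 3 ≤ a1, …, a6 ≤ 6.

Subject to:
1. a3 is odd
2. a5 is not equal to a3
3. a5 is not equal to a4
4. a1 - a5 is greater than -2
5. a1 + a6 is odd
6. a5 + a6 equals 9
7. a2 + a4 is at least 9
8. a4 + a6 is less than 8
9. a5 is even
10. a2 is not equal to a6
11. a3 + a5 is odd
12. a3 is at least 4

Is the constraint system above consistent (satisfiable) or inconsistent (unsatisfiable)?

Satisfiable

Setting (a1, a2, a3, a4, a5, a6) = (6, 6, 5, 3, 6, 3) satisfies everything: constraint 4: a1 - a5 = 0; constraint 6: a5 + a6 = 9; constraint 7: a2 + a4 = 9, and the others follow.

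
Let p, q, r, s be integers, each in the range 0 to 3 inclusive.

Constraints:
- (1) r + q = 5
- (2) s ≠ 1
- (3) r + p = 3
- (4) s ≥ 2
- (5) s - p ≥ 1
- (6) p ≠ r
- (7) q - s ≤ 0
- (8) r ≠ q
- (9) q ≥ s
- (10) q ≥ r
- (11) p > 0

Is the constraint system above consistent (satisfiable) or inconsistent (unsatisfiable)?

Setting (p, q, r, s) = (1, 3, 2, 3) satisfies everything: constraint 1: r + q = 5; constraint 3: r + p = 3; constraint 5: s - p = 2, and the others follow.

Satisfiable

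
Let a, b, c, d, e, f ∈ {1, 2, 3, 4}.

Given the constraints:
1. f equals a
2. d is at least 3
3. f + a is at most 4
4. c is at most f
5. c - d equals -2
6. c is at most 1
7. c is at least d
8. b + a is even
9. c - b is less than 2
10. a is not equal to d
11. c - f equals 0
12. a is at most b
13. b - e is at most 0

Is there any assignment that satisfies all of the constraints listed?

Unsatisfiable

From constraints 2 and 7: c ≥ d and d ≥ 3, so c ≥ 3. From constraint 6: c ≤ 1. But 1 < 3, so no value of c works.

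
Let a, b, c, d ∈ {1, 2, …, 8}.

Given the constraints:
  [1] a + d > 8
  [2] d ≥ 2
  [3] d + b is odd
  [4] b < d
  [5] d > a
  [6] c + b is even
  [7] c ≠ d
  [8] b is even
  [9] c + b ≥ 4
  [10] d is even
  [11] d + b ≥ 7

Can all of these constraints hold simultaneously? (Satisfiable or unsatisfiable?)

Unsatisfiable

Constraint 10 makes d even and constraint 8 makes b even, so d + b must be even. Constraint 3 says d + b is odd — contradiction.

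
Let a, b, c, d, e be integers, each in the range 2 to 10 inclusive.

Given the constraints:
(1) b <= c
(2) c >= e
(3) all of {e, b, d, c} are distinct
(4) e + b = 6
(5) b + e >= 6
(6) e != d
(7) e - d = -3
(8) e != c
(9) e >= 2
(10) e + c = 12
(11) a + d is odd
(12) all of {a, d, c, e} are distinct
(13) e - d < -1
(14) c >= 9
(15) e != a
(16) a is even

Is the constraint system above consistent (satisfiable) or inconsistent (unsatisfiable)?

Satisfiable

One satisfying assignment is a = 8, b = 4, c = 10, d = 5, e = 2.
For the less obvious constraints — constraint 4: e + b = 6; constraint 5: b + e = 6 — and the others hold by inspection.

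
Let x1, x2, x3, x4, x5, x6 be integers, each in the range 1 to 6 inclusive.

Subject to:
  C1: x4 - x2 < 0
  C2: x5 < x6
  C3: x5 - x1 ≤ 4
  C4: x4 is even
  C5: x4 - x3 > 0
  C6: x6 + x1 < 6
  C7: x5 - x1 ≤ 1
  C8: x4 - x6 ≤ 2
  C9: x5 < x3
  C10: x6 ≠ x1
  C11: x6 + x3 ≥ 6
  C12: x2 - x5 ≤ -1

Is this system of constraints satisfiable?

Unsatisfiable

Constraints 1, 5, 9, and 12 give x4 < x2, x2 < x5, x5 < x3, x3 < x4. Chaining: x4 < x2 < x5 < x3 < x4, which forces x4 < x4 — impossible.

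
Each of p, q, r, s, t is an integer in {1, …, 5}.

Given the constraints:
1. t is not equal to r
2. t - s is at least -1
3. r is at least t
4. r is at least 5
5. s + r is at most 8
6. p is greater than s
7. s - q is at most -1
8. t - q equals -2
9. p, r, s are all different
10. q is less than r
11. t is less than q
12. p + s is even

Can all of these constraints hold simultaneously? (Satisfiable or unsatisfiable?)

Satisfiable

Try p = 3, q = 4, r = 5, s = 1, t = 2.
Check constraint 2: t - s = 1; constraint 5: s + r = 6; constraint 7: s - q = -3. The remaining constraints are straightforward to verify.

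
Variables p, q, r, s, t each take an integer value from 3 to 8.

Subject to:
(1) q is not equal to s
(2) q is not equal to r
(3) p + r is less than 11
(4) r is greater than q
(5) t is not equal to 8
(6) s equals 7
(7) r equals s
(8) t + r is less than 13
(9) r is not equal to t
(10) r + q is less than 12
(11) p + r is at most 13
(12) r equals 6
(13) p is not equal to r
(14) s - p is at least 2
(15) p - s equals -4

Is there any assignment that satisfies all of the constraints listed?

Constraint 12 fixes r = 6 and constraint 6 fixes s = 7, but constraint 7 requires r = s. Since 6 ≠ 7, contradiction.

Unsatisfiable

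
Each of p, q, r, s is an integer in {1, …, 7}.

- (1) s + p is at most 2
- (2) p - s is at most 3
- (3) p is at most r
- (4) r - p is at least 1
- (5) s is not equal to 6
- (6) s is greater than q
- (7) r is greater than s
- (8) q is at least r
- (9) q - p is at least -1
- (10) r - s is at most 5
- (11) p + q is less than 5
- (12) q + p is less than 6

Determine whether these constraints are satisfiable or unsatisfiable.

Constraints 6, 7, and 8 give s < r, r ≤ q, q < s. Chaining: s < r ≤ q < s, which forces s < s — impossible.

Unsatisfiable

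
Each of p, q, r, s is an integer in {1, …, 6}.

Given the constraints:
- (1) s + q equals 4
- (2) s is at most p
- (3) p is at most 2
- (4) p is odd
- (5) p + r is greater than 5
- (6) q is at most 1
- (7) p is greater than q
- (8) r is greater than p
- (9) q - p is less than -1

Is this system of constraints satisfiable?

Unsatisfiable

From constraints 2 and 3: s ≤ p ≤ 2. From constraint 6: q ≤ 1. Hence s + q ≤ 3. But constraint 1 requires s + q = 4, and 4 > 3. Contradiction.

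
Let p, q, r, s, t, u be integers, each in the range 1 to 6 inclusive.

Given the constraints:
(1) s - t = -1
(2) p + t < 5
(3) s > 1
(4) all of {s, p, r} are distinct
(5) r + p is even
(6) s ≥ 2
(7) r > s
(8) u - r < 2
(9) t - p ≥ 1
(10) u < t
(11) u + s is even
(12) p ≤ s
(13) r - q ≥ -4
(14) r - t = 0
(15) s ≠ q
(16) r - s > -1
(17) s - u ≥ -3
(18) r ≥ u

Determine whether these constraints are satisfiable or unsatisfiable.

Satisfiable

Try p = 1, q = 6, r = 3, s = 2, t = 3, u = 2.
Check constraint 1: s - t = -1; constraint 2: p + t = 4; constraint 8: u - r = -1. The remaining constraints are straightforward to verify.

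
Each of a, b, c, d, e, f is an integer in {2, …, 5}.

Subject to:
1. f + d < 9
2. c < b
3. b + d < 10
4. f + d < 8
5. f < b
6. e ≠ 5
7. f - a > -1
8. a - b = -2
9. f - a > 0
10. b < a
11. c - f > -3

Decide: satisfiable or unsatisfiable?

Constraints 5, 9, and 10 give b < a, a < f, f < b. Chaining: b < a < f < b, which forces b < b — impossible.

Unsatisfiable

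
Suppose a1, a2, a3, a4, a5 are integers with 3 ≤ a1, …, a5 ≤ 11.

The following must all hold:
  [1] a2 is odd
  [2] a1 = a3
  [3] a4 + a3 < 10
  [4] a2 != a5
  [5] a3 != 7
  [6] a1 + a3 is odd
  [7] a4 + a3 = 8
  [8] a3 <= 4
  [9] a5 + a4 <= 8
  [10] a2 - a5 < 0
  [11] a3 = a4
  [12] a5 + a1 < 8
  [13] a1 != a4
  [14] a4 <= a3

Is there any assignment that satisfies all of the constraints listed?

From constraints 2 and 11, a1 = a3 = a4, so a1 = a4. But constraint 13 says a1 ≠ a4. Contradiction.

Unsatisfiable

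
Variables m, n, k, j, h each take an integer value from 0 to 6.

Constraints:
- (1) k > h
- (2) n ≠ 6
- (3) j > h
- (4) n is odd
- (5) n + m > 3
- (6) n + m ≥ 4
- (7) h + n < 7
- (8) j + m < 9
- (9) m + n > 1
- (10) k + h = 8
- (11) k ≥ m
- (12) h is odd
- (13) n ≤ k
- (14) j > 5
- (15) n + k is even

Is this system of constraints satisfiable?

Setting (m, n, k, j, h) = (1, 3, 5, 6, 3) satisfies everything: constraint 5: n + m = 4; constraint 6: n + m = 4; constraint 7: h + n = 6, and the others follow.

Satisfiable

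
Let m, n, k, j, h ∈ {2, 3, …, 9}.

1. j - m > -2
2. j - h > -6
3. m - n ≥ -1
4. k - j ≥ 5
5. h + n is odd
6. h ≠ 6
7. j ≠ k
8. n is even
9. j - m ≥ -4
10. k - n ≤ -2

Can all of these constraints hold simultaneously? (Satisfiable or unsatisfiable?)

Unsatisfiable

Constraints 3, 4, 9, and 10 give m − n ≥ -1, n − k ≥ 2, k − j ≥ 5, j − m ≥ -4.
Adding all 4 inequalities: the left sides telescope to 0, and the right sides sum to (-1) + 2 + 5 + (-4) = 2. So 0 ≥ 2, which is false.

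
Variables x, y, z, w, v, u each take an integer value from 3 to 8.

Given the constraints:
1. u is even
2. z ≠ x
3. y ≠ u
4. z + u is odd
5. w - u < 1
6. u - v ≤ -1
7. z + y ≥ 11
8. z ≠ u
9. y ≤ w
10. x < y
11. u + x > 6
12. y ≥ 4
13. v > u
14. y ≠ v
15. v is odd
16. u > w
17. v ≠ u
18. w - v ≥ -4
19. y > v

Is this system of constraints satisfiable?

Constraints 9, 13, 16, and 19 give u < v, v < y, y ≤ w, w < u. Chaining: u < v < y ≤ w < u, which forces u < u — impossible.

Unsatisfiable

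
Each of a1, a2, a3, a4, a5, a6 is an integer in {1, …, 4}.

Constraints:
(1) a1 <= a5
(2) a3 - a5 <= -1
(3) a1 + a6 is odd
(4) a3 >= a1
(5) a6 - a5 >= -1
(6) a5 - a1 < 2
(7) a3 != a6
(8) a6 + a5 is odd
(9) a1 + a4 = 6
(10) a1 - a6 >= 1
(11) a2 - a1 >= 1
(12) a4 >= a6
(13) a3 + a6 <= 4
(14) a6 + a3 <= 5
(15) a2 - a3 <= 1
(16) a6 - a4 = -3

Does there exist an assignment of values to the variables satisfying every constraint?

Constraints 2, 5, 10, 11, and 15 give a1 − a6 ≥ 1, a6 − a5 ≥ -1, a5 − a3 ≥ 1, a3 − a2 ≥ -1, a2 − a1 ≥ 1.
Adding all 5 inequalities: the left sides telescope to 0, and the right sides sum to 1 + (-1) + 1 + (-1) + 1 = 1. So 0 ≥ 1, which is false.

Unsatisfiable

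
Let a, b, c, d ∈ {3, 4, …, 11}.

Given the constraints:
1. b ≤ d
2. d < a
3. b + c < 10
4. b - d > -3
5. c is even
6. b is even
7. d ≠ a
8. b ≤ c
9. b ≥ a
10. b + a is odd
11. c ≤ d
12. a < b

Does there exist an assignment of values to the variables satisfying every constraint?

Constraints 2, 8, 11, and 12 give b ≤ c, c ≤ d, d < a, a < b. Chaining: b ≤ c ≤ d < a < b, which forces b < b — impossible.

Unsatisfiable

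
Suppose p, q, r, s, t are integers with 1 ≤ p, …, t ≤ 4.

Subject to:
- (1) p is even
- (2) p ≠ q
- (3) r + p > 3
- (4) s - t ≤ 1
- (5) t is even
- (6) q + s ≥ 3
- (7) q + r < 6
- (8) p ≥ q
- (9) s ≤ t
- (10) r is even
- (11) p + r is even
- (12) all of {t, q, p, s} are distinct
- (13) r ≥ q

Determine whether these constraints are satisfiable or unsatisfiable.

Satisfiable

Setting (p, q, r, s, t) = (2, 1, 2, 3, 4) satisfies everything: constraint 3: r + p = 4; constraint 4: s - t = -1, and the others follow.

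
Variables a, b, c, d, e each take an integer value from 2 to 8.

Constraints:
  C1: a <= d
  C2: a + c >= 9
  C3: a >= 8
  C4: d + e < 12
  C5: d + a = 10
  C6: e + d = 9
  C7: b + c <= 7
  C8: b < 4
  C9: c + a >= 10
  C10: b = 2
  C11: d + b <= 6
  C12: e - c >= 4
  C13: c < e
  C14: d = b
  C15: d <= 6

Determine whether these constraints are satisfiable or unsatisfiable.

From constraints 1 and 3: d ≥ a and a ≥ 8, so d ≥ 8. From constraint 15: d ≤ 6. But 6 < 8, so no value of d works.

Unsatisfiable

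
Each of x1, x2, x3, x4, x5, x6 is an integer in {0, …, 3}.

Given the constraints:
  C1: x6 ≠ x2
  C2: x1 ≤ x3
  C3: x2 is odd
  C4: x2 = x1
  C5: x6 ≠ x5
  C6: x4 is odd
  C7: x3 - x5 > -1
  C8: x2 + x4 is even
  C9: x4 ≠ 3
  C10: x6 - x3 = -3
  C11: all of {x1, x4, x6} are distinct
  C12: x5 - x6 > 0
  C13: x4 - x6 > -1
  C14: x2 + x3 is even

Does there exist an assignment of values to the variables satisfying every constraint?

Satisfiable

Take x1 = 3, x2 = 3, x3 = 3, x4 = 1, x5 = 3, x6 = 0. Then constraint 7: x3 - x5 = 0; constraint 10: x6 - x3 = -3; constraint 12: x5 - x6 = 3, and every other listed constraint is also met.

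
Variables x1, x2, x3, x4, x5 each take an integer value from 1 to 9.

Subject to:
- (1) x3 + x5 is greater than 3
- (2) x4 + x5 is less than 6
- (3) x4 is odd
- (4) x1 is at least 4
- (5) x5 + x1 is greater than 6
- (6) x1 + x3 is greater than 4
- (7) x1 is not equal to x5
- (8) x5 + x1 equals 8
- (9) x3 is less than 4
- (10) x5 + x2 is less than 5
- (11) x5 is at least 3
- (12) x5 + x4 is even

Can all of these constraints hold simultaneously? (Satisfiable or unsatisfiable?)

Take x1 = 5, x2 = 1, x3 = 1, x4 = 1, x5 = 3. Then constraint 1: x3 + x5 = 4; constraint 2: x4 + x5 = 4, and every other listed constraint is also met.

Satisfiable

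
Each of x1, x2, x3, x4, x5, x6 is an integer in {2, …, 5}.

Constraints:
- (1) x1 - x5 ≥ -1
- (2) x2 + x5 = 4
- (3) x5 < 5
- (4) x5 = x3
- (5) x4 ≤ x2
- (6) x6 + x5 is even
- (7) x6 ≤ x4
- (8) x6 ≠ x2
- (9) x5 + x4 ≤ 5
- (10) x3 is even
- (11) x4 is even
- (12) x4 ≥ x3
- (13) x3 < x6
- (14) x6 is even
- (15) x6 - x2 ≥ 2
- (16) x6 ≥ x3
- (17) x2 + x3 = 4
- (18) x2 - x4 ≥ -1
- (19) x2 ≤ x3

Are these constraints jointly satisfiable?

Constraints 5, 7, 13, and 19 give x3 < x6, x6 ≤ x4, x4 ≤ x2, x2 ≤ x3. Chaining: x3 < x6 ≤ x4 ≤ x2 ≤ x3, which forces x3 < x3 — impossible.

Unsatisfiable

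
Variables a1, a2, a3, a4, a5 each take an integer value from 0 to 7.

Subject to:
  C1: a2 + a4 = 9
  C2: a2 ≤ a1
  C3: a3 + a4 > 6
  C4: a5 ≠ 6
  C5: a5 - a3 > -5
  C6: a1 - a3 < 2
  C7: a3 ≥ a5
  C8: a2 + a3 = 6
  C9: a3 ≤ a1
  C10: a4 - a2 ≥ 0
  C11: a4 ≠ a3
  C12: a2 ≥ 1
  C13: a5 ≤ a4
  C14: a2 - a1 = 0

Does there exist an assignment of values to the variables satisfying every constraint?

Satisfiable

Try a1 = 3, a2 = 3, a3 = 3, a4 = 6, a5 = 1.
Check constraint 1: a2 + a4 = 9; constraint 3: a3 + a4 = 9; constraint 5: a5 - a3 = -2. The remaining constraints are straightforward to verify.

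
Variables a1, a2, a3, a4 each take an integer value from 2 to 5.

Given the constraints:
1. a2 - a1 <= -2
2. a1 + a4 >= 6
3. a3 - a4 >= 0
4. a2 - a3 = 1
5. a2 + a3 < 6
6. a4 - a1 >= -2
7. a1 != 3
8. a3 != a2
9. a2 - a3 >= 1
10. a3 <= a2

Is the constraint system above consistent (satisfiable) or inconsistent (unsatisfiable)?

Unsatisfiable

Constraints 1, 3, 6, and 9 give a4 − a1 ≥ -2, a1 − a2 ≥ 2, a2 − a3 ≥ 1, a3 − a4 ≥ 0.
Adding all 4 inequalities: the left sides telescope to 0, and the right sides sum to (-2) + 2 + 1 + 0 = 1. So 0 ≥ 1, which is false.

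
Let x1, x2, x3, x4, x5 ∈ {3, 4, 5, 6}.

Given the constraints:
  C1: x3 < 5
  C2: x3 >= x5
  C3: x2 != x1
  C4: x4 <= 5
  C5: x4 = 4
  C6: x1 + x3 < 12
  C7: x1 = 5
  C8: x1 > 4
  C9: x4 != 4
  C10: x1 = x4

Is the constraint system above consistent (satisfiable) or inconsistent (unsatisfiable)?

Constraint 7 fixes x1 = 5 and constraint 5 fixes x4 = 4, but constraint 10 requires x1 = x4. Since 5 ≠ 4, contradiction.

Unsatisfiable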